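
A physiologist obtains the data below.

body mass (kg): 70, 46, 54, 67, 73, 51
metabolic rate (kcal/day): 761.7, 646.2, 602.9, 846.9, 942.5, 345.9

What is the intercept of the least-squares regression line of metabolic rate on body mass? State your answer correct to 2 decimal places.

-198.80

n = 6, Σx = 361, Σy = 4146.1, Σxy = 258786.5, Σx² = 22351
Sxx = Σx² − (Σx)²/n = 22351 − 21720.166667 = 630.833333
Sxy = Σxy − (Σx)(Σy)/n = 258786.5 − 249457.016667 = 9329.483333
b = Sxy/Sxx = 9329.483333/630.833333 = 14.789141
a = ȳ − b·x̄ = 691.016667 − 14.789141·60.166667 = -198.796671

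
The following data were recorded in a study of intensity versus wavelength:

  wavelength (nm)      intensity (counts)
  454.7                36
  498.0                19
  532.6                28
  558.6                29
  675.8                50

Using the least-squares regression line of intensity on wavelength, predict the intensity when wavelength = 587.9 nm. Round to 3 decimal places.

n = 5, Σx = 2719.7, Σy = 162, Σxy = 90733.4, Σx² = 1507158.45
Sxx = Σx² − (Σx)²/n = 1507158.45 − 1479353.618 = 27804.832
Sxy = Σxy − (Σx)(Σy)/n = 90733.4 − 88118.28 = 2615.12
b = Sxy/Sxx = 2615.12/27804.832 = 0.094053
a = ȳ − b·x̄ = 32.4 − 0.094053·543.94 = -18.759035
ŷ(587.9) = a + b·587.9 = -18.759035 + 0.094053·587.9 = 36.534557

36.535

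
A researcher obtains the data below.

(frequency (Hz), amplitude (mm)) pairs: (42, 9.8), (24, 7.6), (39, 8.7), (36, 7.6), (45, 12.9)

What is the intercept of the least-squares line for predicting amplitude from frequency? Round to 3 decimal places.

1.693

n = 5, Σx = 186, Σy = 46.6, Σxy = 1787.4, Σx² = 7182
Sxx = Σx² − (Σx)²/n = 7182 − 6919.2 = 262.8
Sxy = Σxy − (Σx)(Σy)/n = 1787.4 − 1733.52 = 53.88
b = Sxy/Sxx = 53.88/262.8 = 0.205023
a = ȳ − b·x̄ = 9.32 − 0.205023·37.2 = 1.693151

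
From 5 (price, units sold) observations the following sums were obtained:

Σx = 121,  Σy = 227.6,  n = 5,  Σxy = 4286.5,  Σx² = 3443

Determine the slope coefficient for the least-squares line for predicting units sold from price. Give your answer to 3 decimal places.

-2.373

Sxx = Σx² − (Σx)²/n = 3443 − 2928.2 = 514.8
Sxy = Σxy − (Σx)(Σy)/n = 4286.5 − 5507.92 = -1221.42
b = Sxy/Sxx = -1221.42/514.8 = -2.372611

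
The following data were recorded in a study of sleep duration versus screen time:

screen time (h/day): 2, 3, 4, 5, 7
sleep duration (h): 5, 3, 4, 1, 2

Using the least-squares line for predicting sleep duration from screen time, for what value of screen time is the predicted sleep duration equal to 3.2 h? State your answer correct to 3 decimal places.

n = 5, Σx = 21, Σy = 15, Σxy = 54, Σx² = 103
Sxx = Σx² − (Σx)²/n = 103 − 88.2 = 14.8
Sxy = Σxy − (Σx)(Σy)/n = 54 − 63 = -9
b = Sxy/Sxx = -9/14.8 = -0.608108
a = ȳ − b·x̄ = 3 − (-0.608108)·4.2 = 5.554054
Set a + b·x = 3.2: x = (3.2 − 5.554054) / (-0.608108) = 3.871111

3.871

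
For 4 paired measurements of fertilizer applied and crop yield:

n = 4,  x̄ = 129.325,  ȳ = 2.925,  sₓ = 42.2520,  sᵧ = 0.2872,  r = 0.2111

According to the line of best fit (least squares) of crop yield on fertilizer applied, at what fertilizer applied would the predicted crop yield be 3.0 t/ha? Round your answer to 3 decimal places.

b = r · sᵧ/sₓ = 0.2111 · 0.2872/42.252 = 0.001435
a = ȳ − b·x̄ = 2.925 − 0.001435·129.325 = 2.739430
Set a + b·x = 3.0: x = (3.0 − 2.739430) / 0.001435 = 181.592998

181.593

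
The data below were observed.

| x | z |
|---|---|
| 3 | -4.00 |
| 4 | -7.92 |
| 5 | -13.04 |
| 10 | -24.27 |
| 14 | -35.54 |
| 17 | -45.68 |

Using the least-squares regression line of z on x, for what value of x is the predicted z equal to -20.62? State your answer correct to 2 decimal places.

n = 6, Σx = 53, Σy = -130.45, Σxy = -1625.7, Σx² = 635
Sxx = Σx² − (Σx)²/n = 635 − 468.166667 = 166.833333
Sxy = Σxy − (Σx)(Σy)/n = -1625.7 − (-1152.308333) = -473.391667
b = Sxy/Sxx = -473.391667/166.833333 = -2.837512
a = ȳ − b·x̄ = -21.741667 − (-2.837512)·8.833333 = 3.323027
Set a + b·x = -20.62: x = (-20.62 − 3.323027) / (-2.837512) = 8.438034

8.44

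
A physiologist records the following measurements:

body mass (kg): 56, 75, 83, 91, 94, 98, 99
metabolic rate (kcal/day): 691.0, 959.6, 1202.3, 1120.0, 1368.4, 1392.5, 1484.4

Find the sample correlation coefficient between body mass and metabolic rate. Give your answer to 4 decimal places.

0.9593

n = 7, Σx = 596, Σy = 8218.2, Σxy = 724427.1, Σx² = 52172, Σy² = 10113256.62
Sxx = Σx² − (Σx)²/n = 52172 − 50745.142857 = 1426.857143
Sxy = Σxy − (Σx)(Σy)/n = 724427.1 − 699721.028571 = 24706.071429
Syy = Σy² − (Σy)²/n = 10113256.62 − 9648401.605714 = 464855.014286
r = Sxy/√(Sxx·Syy) = 24706.071429/√(663281697.526531) = 24706.071429/25754.255911 = 0.959301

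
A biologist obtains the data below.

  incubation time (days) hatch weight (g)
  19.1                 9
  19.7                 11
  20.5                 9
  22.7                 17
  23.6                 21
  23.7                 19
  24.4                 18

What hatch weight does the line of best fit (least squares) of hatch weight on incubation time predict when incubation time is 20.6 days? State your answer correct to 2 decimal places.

n = 7, Σx = 153.7, Σy = 104, Σxy = 2344.1, Σx² = 3402.45
Sxx = Σx² − (Σx)²/n = 3402.45 − 3374.812857 = 27.637143
Sxy = Σxy − (Σx)(Σy)/n = 2344.1 − 2283.542857 = 60.557143
b = Sxy/Sxx = 60.557143/27.637143 = 2.191151
a = ȳ − b·x̄ = 14.857143 − 2.191151·21.957143 = -33.254264
ŷ(20.6) = a + b·20.6 = -33.254264 + 2.191151·20.6 = 11.883438

11.88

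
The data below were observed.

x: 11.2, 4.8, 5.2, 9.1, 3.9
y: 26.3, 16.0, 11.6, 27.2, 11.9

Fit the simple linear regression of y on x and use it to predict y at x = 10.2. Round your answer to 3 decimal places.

n = 5, Σx = 34.2, Σy = 93, Σxy = 725.61, Σx² = 273.54
Sxx = Σx² − (Σx)²/n = 273.54 − 233.928 = 39.612
Sxy = Σxy − (Σx)(Σy)/n = 725.61 − 636.12 = 89.49
b = Sxy/Sxx = 89.49/39.612 = 2.259164
a = ȳ − b·x̄ = 18.6 − 2.259164·6.84 = 3.147319
ŷ(10.2) = a + b·10.2 = 3.147319 + 2.259164·10.2 = 26.190791

26.191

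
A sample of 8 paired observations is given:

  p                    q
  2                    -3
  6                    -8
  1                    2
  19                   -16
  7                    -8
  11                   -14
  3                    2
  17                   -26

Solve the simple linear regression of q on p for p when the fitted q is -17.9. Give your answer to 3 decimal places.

15.307

n = 8, Σx = 66, Σy = -71, Σxy = -1002, Σx² = 870
Sxx = Σx² − (Σx)²/n = 870 − 544.5 = 325.5
Sxy = Σxy − (Σx)(Σy)/n = -1002 − (-585.75) = -416.25
b = Sxy/Sxx = -416.25/325.5 = -1.278802
a = ȳ − b·x̄ = -8.875 − (-1.278802)·8.25 = 1.675115
Set a + b·x = -17.9: x = (-17.9 − 1.675115) / (-1.278802) = 15.307387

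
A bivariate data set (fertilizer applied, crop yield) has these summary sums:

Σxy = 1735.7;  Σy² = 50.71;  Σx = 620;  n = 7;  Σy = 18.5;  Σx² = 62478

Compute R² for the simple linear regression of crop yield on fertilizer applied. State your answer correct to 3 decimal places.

Sxx = Σx² − (Σx)²/n = 62478 − 54914.285714 = 7563.714286
Sxy = Σxy − (Σx)(Σy)/n = 1735.7 − 1638.571429 = 97.128571
Syy = Σy² − (Σy)²/n = 50.71 − 48.892857 = 1.817143
R² = Sxy²/(Sxx·Syy) = (97.128571)²/(7563.714286·1.817143) = 0.686388

0.686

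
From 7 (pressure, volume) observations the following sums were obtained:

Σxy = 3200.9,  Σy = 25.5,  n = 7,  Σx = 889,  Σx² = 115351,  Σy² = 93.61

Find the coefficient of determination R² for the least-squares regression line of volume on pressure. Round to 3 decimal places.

Sxx = Σx² − (Σx)²/n = 115351 − 112903 = 2448
Sxy = Σxy − (Σx)(Σy)/n = 3200.9 − 3238.5 = -37.6
Syy = Σy² − (Σy)²/n = 93.61 − 92.892857 = 0.717143
R² = Sxy²/(Sxx·Syy) = (-37.6)²/(2448·0.717143) = 0.805302

0.805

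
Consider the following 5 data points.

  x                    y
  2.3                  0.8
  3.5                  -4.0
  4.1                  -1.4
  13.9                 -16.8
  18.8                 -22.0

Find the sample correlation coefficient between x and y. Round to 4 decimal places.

n = 5, Σx = 42.6, Σy = -43.4, Σxy = -665.02, Σx² = 581, Σy² = 784.84
Sxx = Σx² − (Σx)²/n = 581 − 362.952 = 218.048
Sxy = Σxy − (Σx)(Σy)/n = -665.02 − (-369.768) = -295.252
Syy = Σy² − (Σy)²/n = 784.84 − 376.712 = 408.128
r = Sxy/√(Sxx·Syy) = -295.252/√(88991.494144) = -295.252/298.314422 = -0.989734

-0.9897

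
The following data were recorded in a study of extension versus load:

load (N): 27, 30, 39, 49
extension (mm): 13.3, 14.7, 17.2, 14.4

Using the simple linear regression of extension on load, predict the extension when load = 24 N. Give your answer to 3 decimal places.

14.235

n = 4, Σx = 145, Σy = 59.6, Σxy = 2176.5, Σx² = 5551
Sxx = Σx² − (Σx)²/n = 5551 − 5256.25 = 294.75
Sxy = Σxy − (Σx)(Σy)/n = 2176.5 − 2160.5 = 16
b = Sxy/Sxx = 16/294.75 = 0.054283
a = ȳ − b·x̄ = 14.9 − 0.054283·36.25 = 12.932231
ŷ(24) = a + b·24 = 12.932231 + 0.054283·24 = 14.235030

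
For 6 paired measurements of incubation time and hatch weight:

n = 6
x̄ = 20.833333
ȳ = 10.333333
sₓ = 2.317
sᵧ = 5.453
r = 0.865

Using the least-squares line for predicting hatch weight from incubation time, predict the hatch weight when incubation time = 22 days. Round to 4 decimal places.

12.7084

b = r · sᵧ/sₓ = 0.865 · 5.453/2.317 = 2.035755
a = ȳ − b·x̄ = 10.333333 − 2.035755·20.833333 = -32.078235
ŷ(22) = a + b·22 = -32.078235 + 2.035755·22 = 12.708382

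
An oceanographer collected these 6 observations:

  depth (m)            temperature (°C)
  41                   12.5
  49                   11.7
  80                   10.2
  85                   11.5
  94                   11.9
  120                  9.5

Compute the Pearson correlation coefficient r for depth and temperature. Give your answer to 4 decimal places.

-0.7407

n = 6, Σx = 469, Σy = 67.3, Σxy = 5137.9, Σx² = 40943, Σy² = 761.29
Sxx = Σx² − (Σx)²/n = 40943 − 36660.166667 = 4282.833333
Sxy = Σxy − (Σx)(Σy)/n = 5137.9 − 5260.616667 = -122.716667
Syy = Σy² − (Σy)²/n = 761.29 − 754.881667 = 6.408333
r = Sxy/√(Sxx·Syy) = -122.716667/√(27445.823611) = -122.716667/165.667811 = -0.740739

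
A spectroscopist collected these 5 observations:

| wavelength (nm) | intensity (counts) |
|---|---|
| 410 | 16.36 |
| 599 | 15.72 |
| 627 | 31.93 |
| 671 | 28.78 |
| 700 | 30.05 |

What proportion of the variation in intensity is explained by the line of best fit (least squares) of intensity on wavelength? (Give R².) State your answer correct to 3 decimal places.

0.532

n = 5, Σx = 3007, Σy = 122.84, Σxy = 76490.37, Σx² = 1860271, Σy² = 3265.5838
Sxx = Σx² − (Σx)²/n = 1860271 − 1808409.8 = 51861.2
Sxy = Σxy − (Σx)(Σy)/n = 76490.37 − 73875.976 = 2614.394
Syy = Σy² − (Σy)²/n = 3265.5838 − 3017.93312 = 247.65068
R² = Sxy²/(Sxx·Syy) = (2614.394)²/(51861.2·247.65068) = 0.532182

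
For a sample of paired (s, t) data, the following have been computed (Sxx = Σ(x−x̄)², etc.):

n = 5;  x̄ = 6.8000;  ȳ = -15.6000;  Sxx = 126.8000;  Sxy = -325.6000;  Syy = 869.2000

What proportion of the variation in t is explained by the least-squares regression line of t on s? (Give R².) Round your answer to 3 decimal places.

0.962

R² = Sxy²/(Sxx·Syy) = (-325.6)²/(126.8·869.2) = 0.961900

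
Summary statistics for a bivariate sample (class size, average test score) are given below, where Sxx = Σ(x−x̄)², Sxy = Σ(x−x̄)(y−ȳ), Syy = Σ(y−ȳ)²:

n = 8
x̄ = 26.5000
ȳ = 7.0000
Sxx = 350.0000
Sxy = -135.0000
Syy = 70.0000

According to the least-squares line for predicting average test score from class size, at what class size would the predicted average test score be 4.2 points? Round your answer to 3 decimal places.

b = Sxy/Sxx = -135/350 = -0.385714
a = ȳ − b·x̄ = 7 − (-0.385714)·26.5 = 17.221429
Set a + b·x = 4.2: x = (4.2 − 17.221429) / (-0.385714) = 33.759259

33.759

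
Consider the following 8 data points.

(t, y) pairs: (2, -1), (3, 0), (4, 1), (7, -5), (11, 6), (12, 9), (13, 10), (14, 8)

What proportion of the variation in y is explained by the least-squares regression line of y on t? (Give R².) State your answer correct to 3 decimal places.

0.673

n = 8, Σx = 66, Σy = 28, Σxy = 383, Σx² = 708, Σy² = 308
Sxx = Σx² − (Σx)²/n = 708 − 544.5 = 163.5
Sxy = Σxy − (Σx)(Σy)/n = 383 − 231 = 152
Syy = Σy² − (Σy)²/n = 308 − 98 = 210
R² = Sxy²/(Sxx·Syy) = (152)²/(163.5·210) = 0.672899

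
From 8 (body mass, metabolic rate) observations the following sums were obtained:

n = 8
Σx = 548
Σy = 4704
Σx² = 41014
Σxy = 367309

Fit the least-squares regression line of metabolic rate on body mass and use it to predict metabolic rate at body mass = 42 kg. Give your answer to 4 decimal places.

244.2852

Sxx = Σx² − (Σx)²/n = 41014 − 37538 = 3476
Sxy = Σxy − (Σx)(Σy)/n = 367309 − 322224 = 45085
b = Sxy/Sxx = 45085/3476 = 12.970368
a = ȳ − b·x̄ = 588 − 12.970368·68.5 = -300.470224
ŷ(42) = a + b·42 = -300.470224 + 12.970368·42 = 244.285242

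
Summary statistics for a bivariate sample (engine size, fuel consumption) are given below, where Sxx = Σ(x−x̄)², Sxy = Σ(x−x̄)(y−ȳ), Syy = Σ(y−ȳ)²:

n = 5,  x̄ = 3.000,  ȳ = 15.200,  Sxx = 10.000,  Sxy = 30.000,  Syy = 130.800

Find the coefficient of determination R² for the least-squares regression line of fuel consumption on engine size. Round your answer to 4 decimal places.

0.6881

R² = Sxy²/(Sxx·Syy) = (30)²/(10·130.8) = 0.688073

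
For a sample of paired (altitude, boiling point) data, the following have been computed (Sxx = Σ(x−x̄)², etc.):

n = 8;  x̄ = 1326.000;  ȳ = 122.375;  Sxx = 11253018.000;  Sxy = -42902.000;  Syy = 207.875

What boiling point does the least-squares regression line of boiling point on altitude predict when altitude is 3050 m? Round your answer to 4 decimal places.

b = Sxy/Sxx = -42902/11253018 = -0.003812
a = ȳ − b·x̄ = 122.375 − (-0.003812)·1326 = 127.430360
ŷ(3050) = a + b·3050 = 127.430360 + (-0.003812)·3050 = 115.802270

115.8023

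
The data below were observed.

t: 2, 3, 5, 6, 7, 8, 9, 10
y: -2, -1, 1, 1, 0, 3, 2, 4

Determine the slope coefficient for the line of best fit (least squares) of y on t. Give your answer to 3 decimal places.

0.649

n = 8, Σx = 50, Σy = 8, Σxy = 86, Σx² = 368
Sxx = Σx² − (Σx)²/n = 368 − 312.5 = 55.5
Sxy = Σxy − (Σx)(Σy)/n = 86 − 50 = 36
b = Sxy/Sxx = 36/55.5 = 0.648649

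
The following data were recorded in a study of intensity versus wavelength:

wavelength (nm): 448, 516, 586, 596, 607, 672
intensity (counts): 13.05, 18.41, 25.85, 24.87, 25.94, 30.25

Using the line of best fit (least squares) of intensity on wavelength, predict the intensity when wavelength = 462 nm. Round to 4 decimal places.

n = 6, Σx = 3425, Σy = 138.37, Σxy = 81390.16, Σx² = 1985605
Sxx = Σx² − (Σx)²/n = 1985605 − 1955104.166667 = 30500.833333
Sxy = Σxy − (Σx)(Σy)/n = 81390.16 − 78986.208333 = 2403.951667
b = Sxy/Sxx = 2403.951667/30500.833333 = 0.078816
a = ȳ − b·x̄ = 23.061667 − 0.078816·570.833333 = -21.929096
ŷ(462) = a + b·462 = -21.929096 + 0.078816·462 = 14.483866

14.4839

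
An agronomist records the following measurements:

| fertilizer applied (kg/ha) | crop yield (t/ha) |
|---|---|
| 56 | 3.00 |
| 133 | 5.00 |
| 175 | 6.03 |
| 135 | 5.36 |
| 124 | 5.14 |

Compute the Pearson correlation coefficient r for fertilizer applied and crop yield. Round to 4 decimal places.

0.9843

n = 5, Σx = 623, Σy = 24.53, Σxy = 3249.21, Σx² = 85051, Σy² = 125.5101
Sxx = Σx² − (Σx)²/n = 85051 − 77625.8 = 7425.2
Sxy = Σxy − (Σx)(Σy)/n = 3249.21 − 3056.438 = 192.772
Syy = Σy² − (Σy)²/n = 125.5101 − 120.34418 = 5.16592
r = Sxy/√(Sxx·Syy) = 192.772/√(38357.989184) = 192.772/195.851957 = 0.984274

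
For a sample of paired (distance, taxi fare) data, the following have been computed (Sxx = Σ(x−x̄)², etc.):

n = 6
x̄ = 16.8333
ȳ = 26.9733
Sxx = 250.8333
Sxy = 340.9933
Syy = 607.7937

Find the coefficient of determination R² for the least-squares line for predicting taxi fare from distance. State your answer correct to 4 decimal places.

0.7627

R² = Sxy²/(Sxx·Syy) = (340.9933)²/(250.8333·607.7937) = 0.762694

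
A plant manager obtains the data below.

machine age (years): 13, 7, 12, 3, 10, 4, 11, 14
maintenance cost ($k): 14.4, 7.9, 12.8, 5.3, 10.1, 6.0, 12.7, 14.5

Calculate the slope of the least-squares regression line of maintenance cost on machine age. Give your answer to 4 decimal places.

n = 8, Σx = 74, Σy = 83.7, Σxy = 879.7, Σx² = 804
Sxx = Σx² − (Σx)²/n = 804 − 684.5 = 119.5
Sxy = Σxy − (Σx)(Σy)/n = 879.7 − 774.225 = 105.475
b = Sxy/Sxx = 105.475/119.5 = 0.882636

0.8826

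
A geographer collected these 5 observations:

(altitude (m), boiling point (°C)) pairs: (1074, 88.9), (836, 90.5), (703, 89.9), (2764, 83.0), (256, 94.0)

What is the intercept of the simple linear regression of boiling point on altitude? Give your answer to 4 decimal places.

n = 5, Σx = 5633, Σy = 446.3, Σxy = 487812.3, Σx² = 10051813
Sxx = Σx² − (Σx)²/n = 10051813 − 6346137.8 = 3705675.2
Sxy = Σxy − (Σx)(Σy)/n = 487812.3 − 502801.58 = -14989.28
b = Sxy/Sxx = -14989.28/3705675.2 = -0.004045
a = ȳ − b·x̄ = 89.26 − (-0.004045)·1126.6 = 93.817043

93.8170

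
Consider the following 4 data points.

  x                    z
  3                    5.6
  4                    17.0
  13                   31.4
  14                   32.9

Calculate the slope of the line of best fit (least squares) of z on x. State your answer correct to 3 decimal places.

2.128

n = 4, Σx = 34, Σy = 86.9, Σxy = 953.6, Σx² = 390
Sxx = Σx² − (Σx)²/n = 390 − 289 = 101
Sxy = Σxy − (Σx)(Σy)/n = 953.6 − 738.65 = 214.95
b = Sxy/Sxx = 214.95/101 = 2.128218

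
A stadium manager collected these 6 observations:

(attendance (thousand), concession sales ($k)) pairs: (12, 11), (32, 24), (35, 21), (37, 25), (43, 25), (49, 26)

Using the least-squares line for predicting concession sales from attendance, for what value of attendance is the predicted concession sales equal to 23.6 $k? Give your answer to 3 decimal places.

n = 6, Σx = 208, Σy = 132, Σxy = 4909, Σx² = 8012
Sxx = Σx² − (Σx)²/n = 8012 − 7210.666667 = 801.333333
Sxy = Σxy − (Σx)(Σy)/n = 4909 − 4576 = 333
b = Sxy/Sxx = 333/801.333333 = 0.415557
a = ȳ − b·x̄ = 22 − 0.415557·34.666667 = 7.594010
Set a + b·x = 23.6: x = (23.6 − 7.594010) / 0.415557 = 38.516917

38.517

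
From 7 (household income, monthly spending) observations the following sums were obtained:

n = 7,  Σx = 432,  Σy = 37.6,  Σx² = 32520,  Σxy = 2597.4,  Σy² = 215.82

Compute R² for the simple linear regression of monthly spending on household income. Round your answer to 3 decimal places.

0.945

Sxx = Σx² − (Σx)²/n = 32520 − 26660.571429 = 5859.428571
Sxy = Σxy − (Σx)(Σy)/n = 2597.4 − 2320.457143 = 276.942857
Syy = Σy² − (Σy)²/n = 215.82 − 201.965714 = 13.854286
R² = Sxy²/(Sxx·Syy) = (276.942857)²/(5859.428571·13.854286) = 0.944802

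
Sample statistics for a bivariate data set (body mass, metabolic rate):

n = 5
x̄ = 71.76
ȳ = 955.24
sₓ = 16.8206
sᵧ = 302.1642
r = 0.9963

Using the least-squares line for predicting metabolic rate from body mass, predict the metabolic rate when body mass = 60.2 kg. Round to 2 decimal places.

748.35

b = r · sᵧ/sₓ = 0.9963 · 302.1642/16.8206 = 17.897471
a = ȳ − b·x̄ = 955.24 − 17.897471·71.76 = -329.082484
ŷ(60.2) = a + b·60.2 = -329.082484 + 17.897471·60.2 = 748.345241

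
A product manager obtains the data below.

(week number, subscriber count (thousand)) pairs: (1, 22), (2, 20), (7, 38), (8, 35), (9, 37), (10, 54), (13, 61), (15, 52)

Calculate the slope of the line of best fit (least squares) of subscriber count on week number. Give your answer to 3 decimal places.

n = 8, Σx = 65, Σy = 319, Σxy = 3054, Σx² = 693
Sxx = Σx² − (Σx)²/n = 693 − 528.125 = 164.875
Sxy = Σxy − (Σx)(Σy)/n = 3054 − 2591.875 = 462.125
b = Sxy/Sxx = 462.125/164.875 = 2.802881

2.803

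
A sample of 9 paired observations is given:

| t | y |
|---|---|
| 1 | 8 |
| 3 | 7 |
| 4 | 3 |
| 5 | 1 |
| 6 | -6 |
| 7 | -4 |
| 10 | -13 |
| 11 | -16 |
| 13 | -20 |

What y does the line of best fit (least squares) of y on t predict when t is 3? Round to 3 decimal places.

4.790

n = 9, Σx = 60, Σy = -40, Σxy = -584, Σx² = 526
Sxx = Σx² − (Σx)²/n = 526 − 400 = 126
Sxy = Σxy − (Σx)(Σy)/n = -584 − (-266.666667) = -317.333333
b = Sxy/Sxx = -317.333333/126 = -2.518519
a = ȳ − b·x̄ = -4.444444 − (-2.518519)·6.666667 = 12.345679
ŷ(3) = a + b·3 = 12.345679 + (-2.518519)·3 = 4.790123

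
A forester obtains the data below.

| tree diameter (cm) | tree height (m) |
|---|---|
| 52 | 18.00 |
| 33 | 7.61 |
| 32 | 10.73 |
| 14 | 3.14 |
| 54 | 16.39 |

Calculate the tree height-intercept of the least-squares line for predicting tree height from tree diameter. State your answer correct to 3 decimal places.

n = 5, Σx = 185, Σy = 55.87, Σxy = 2459.51, Σx² = 7929
Sxx = Σx² − (Σx)²/n = 7929 − 6845 = 1084
Sxy = Σxy − (Σx)(Σy)/n = 2459.51 − 2067.19 = 392.32
b = Sxy/Sxx = 392.32/1084 = 0.361919
a = ȳ − b·x̄ = 11.174 − 0.361919·37 = -2.216996

-2.217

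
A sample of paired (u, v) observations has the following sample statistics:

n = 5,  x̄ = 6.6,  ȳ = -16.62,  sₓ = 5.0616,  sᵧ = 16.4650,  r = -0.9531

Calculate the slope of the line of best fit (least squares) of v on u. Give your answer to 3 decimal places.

-3.100

b = r · sᵧ/sₓ = -0.9531 · 16.465/5.0616 = -3.100362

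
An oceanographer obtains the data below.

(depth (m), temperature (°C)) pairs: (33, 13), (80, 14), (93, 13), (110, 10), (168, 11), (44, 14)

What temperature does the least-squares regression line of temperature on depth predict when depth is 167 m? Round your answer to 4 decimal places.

10.6597

n = 6, Σx = 528, Σy = 75, Σxy = 6322, Σx² = 58398
Sxx = Σx² − (Σx)²/n = 58398 − 46464 = 11934
Sxy = Σxy − (Σx)(Σy)/n = 6322 − 6600 = -278
b = Sxy/Sxx = -278/11934 = -0.023295
a = ȳ − b·x̄ = 12.5 − (-0.023295)·88 = 14.549941
ŷ(167) = a + b·167 = 14.549941 + (-0.023295)·167 = 10.659712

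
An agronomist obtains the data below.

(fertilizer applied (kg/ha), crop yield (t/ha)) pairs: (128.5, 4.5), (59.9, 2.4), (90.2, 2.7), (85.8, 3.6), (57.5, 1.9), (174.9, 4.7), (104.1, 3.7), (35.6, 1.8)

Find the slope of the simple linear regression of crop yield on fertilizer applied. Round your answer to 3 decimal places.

0.024

n = 8, Σx = 736.5, Σy = 25.3, Σxy = 2654.96, Σx² = 81598.37
Sxx = Σx² − (Σx)²/n = 81598.37 − 67804.03125 = 13794.33875
Sxy = Σxy − (Σx)(Σy)/n = 2654.96 − 2329.18125 = 325.77875
b = Sxy/Sxx = 325.77875/13794.33875 = 0.023617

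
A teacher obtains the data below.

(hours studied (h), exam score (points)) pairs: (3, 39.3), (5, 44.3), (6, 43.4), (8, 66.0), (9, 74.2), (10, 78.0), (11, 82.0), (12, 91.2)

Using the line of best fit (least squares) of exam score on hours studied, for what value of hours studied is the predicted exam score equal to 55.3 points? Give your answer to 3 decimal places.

n = 8, Σx = 64, Σy = 518.4, Σxy = 4572, Σx² = 580
Sxx = Σx² − (Σx)²/n = 580 − 512 = 68
Sxy = Σxy − (Σx)(Σy)/n = 4572 − 4147.2 = 424.8
b = Sxy/Sxx = 424.8/68 = 6.247059
a = ȳ − b·x̄ = 64.8 − 6.247059·8 = 14.823529
Set a + b·x = 55.3: x = (55.3 − 14.823529) / 6.247059 = 6.479284

6.479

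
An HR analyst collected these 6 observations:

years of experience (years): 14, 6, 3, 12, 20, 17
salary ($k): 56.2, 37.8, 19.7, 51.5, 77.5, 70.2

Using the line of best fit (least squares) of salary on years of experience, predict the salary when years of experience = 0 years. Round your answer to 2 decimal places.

n = 6, Σx = 72, Σy = 312.9, Σxy = 4434.1, Σx² = 1074
Sxx = Σx² − (Σx)²/n = 1074 − 864 = 210
Sxy = Σxy − (Σx)(Σy)/n = 4434.1 − 3754.8 = 679.3
b = Sxy/Sxx = 679.3/210 = 3.234762
a = ȳ − b·x̄ = 52.15 − 3.234762·12 = 13.332857
ŷ(0) = a + b·0 = 13.332857 + 3.234762·0 = 13.332857

13.33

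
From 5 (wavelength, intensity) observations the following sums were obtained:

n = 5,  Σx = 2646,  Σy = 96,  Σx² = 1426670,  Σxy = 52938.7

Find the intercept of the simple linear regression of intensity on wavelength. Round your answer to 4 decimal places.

-23.5960

Sxx = Σx² − (Σx)²/n = 1426670 − 1400263.2 = 26406.8
Sxy = Σxy − (Σx)(Σy)/n = 52938.7 − 50803.2 = 2135.5
b = Sxy/Sxx = 2135.5/26406.8 = 0.080869
a = ȳ − b·x̄ = 19.2 − 0.080869·529.2 = -23.596045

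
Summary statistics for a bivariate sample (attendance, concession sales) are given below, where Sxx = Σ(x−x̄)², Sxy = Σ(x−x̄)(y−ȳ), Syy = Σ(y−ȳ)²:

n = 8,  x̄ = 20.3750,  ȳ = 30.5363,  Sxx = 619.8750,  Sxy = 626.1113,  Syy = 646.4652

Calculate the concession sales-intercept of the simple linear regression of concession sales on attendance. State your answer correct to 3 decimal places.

9.956

b = Sxy/Sxx = 626.1113/619.875 = 1.010061
a = ȳ − b·x̄ = 30.5363 − 1.010061·20.375 = 9.956316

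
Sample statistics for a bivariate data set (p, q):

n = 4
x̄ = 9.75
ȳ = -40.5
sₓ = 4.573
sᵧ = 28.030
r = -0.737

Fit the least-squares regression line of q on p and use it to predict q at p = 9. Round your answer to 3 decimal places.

-37.112

b = r · sᵧ/sₓ = -0.737 · 28.03/4.573 = -4.517409
a = ȳ − b·x̄ = -40.5 − (-4.517409)·9.75 = 3.544735
ŷ(9) = a + b·9 = 3.544735 + (-4.517409)·9 = -37.111943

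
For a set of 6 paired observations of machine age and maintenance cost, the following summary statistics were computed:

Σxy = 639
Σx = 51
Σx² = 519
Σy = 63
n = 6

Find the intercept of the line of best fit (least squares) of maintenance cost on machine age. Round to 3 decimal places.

Sxx = Σx² − (Σx)²/n = 519 − 433.5 = 85.5
Sxy = Σxy − (Σx)(Σy)/n = 639 − 535.5 = 103.5
b = Sxy/Sxx = 103.5/85.5 = 1.210526
a = ȳ − b·x̄ = 10.5 − 1.210526·8.5 = 0.210526

0.211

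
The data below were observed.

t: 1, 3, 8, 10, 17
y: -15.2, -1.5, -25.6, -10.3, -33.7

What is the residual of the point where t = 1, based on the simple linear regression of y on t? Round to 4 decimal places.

-7.6715

n = 5, Σx = 39, Σy = -86.3, Σxy = -900.4, Σx² = 463
Sxx = Σx² − (Σx)²/n = 463 − 304.2 = 158.8
Sxy = Σxy − (Σx)(Σy)/n = -900.4 − (-673.14) = -227.26
b = Sxy/Sxx = -227.26/158.8 = -1.431108
a = ȳ − b·x̄ = -17.26 − (-1.431108)·7.8 = -6.097355
ŷ(1) = -6.097355 + (-1.431108)·1 = -7.528463
residual = y − ŷ = -15.2 − (-7.528463) = -7.671537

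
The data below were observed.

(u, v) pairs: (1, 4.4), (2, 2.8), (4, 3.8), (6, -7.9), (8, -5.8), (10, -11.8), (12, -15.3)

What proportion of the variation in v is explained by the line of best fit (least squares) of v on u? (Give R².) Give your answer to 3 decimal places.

n = 7, Σx = 43, Σy = -29.8, Σxy = -370.2, Σx² = 365, Σy² = 511.02
Sxx = Σx² − (Σx)²/n = 365 − 264.142857 = 100.857143
Sxy = Σxy − (Σx)(Σy)/n = -370.2 − (-183.057143) = -187.142857
Syy = Σy² − (Σy)²/n = 511.02 − 126.862857 = 384.157143
R² = Sxy²/(Sxx·Syy) = (-187.142857)²/(100.857143·384.157143) = 0.903922

0.904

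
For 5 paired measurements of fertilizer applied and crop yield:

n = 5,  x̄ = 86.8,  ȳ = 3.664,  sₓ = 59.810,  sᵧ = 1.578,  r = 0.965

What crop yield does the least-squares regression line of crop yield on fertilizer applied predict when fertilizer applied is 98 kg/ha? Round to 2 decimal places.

b = r · sᵧ/sₓ = 0.965 · 1.578/59.81 = 0.025460
a = ȳ − b·x̄ = 3.664 − 0.025460·86.8 = 1.454061
ŷ(98) = a + b·98 = 1.454061 + 0.025460·98 = 3.949153

3.95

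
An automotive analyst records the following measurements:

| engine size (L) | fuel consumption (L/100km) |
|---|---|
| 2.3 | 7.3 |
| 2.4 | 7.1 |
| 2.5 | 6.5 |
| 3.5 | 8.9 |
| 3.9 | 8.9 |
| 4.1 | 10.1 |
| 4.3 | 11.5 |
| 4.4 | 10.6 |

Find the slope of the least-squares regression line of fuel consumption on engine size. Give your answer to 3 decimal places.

n = 8, Σx = 27.4, Σy = 70.9, Σxy = 253.44, Σx² = 99.42
Sxx = Σx² − (Σx)²/n = 99.42 − 93.845 = 5.575
Sxy = Σxy − (Σx)(Σy)/n = 253.44 − 242.8325 = 10.6075
b = Sxy/Sxx = 10.6075/5.575 = 1.902691

1.903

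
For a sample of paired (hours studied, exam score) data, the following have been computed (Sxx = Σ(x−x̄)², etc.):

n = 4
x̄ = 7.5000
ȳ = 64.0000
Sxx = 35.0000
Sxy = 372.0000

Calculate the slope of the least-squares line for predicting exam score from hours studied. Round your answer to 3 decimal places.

10.629

b = Sxy/Sxx = 372/35 = 10.628571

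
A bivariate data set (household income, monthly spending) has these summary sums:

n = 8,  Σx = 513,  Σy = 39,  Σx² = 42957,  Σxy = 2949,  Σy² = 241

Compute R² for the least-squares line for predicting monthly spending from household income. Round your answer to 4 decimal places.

Sxx = Σx² − (Σx)²/n = 42957 − 32896.125 = 10060.875
Sxy = Σxy − (Σx)(Σy)/n = 2949 − 2500.875 = 448.125
Syy = Σy² − (Σy)²/n = 241 − 190.125 = 50.875
R² = Sxy²/(Sxx·Syy) = (448.125)²/(10060.875·50.875) = 0.392336

0.3923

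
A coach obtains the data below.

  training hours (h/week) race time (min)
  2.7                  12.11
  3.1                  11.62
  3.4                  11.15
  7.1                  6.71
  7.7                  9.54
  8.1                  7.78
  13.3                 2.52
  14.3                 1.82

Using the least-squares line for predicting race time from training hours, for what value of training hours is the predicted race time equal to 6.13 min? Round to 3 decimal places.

n = 8, Σx = 59.7, Σy = 63.25, Σxy = 350.288, Σx² = 585.15
Sxx = Σx² − (Σx)²/n = 585.15 − 445.51125 = 139.63875
Sxy = Σxy − (Σx)(Σy)/n = 350.288 − 472.003125 = -121.715125
b = Sxy/Sxx = -121.715125/139.63875 = -0.871643
a = ȳ − b·x̄ = 7.90625 − (-0.871643)·7.4625 = 14.410885
Set a + b·x = 6.13: x = (6.13 − 14.410885) / (-0.871643) = 9.500318

9.500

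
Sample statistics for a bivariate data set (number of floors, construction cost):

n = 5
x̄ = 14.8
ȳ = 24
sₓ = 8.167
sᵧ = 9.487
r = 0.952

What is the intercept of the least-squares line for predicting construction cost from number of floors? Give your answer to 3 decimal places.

b = r · sᵧ/sₓ = 0.952 · 9.487/8.167 = 1.105868
a = ȳ − b·x̄ = 24 − 1.105868·14.8 = 7.633154

7.633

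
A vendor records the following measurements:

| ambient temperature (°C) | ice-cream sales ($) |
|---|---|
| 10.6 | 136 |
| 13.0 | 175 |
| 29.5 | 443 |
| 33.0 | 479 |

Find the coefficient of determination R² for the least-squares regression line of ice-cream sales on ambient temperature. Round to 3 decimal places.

0.998

n = 4, Σx = 86.1, Σy = 1233, Σxy = 32592.1, Σx² = 2240.61, Σy² = 474811
Sxx = Σx² − (Σx)²/n = 2240.61 − 1853.3025 = 387.3075
Sxy = Σxy − (Σx)(Σy)/n = 32592.1 − 26540.325 = 6051.775
Syy = Σy² − (Σy)²/n = 474811 − 380072.25 = 94738.75
R² = Sxy²/(Sxx·Syy) = (6051.775)²/(387.3075·94738.75) = 0.998118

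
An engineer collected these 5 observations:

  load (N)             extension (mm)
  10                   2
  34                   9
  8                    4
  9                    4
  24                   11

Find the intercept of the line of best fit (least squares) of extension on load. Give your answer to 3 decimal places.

1.271

n = 5, Σx = 85, Σy = 30, Σxy = 658, Σx² = 1977
Sxx = Σx² − (Σx)²/n = 1977 − 1445 = 532
Sxy = Σxy − (Σx)(Σy)/n = 658 − 510 = 148
b = Sxy/Sxx = 148/532 = 0.278195
a = ȳ − b·x̄ = 6 − 0.278195·17 = 1.270677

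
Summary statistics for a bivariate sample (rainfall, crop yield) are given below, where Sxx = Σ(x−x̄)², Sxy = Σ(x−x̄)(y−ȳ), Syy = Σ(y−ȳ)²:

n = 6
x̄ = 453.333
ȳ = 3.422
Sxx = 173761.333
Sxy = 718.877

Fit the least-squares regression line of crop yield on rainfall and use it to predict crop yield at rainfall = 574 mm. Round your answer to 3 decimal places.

b = Sxy/Sxx = 718.877/173761.333 = 0.004137
a = ȳ − b·x̄ = 3.422 − 0.004137·453.333 = 1.546493
ŷ(574) = a + b·574 = 1.546493 + 0.004137·574 = 3.921218

3.921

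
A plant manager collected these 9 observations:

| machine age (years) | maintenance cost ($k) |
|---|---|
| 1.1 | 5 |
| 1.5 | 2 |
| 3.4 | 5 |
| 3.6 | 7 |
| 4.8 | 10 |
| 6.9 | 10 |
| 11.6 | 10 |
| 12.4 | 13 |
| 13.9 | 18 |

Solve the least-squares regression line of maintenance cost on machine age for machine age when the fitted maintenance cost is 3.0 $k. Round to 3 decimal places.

-0.074

n = 9, Σx = 59.2, Σy = 80, Σxy = 695.1, Σx² = 580.16
Sxx = Σx² − (Σx)²/n = 580.16 − 389.404444 = 190.755556
Sxy = Σxy − (Σx)(Σy)/n = 695.1 − 526.222222 = 168.877778
b = Sxy/Sxx = 168.877778/190.755556 = 0.885310
a = ȳ − b·x̄ = 8.888889 − 0.885310·6.577778 = 3.065517
Set a + b·x = 3.0: x = (3.0 − 3.065517) / 0.885310 = -0.074005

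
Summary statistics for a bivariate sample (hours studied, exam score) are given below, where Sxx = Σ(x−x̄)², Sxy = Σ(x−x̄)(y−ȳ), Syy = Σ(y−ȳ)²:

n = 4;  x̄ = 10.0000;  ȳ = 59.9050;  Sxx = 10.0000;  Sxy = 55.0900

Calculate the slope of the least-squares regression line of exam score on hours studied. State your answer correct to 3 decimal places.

5.509

b = Sxy/Sxx = 55.09/10 = 5.509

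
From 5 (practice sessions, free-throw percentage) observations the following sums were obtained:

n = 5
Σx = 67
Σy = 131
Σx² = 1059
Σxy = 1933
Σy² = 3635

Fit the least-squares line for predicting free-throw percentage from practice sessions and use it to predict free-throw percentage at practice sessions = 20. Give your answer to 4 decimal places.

33.4715

Sxx = Σx² − (Σx)²/n = 1059 − 897.8 = 161.2
Sxy = Σxy − (Σx)(Σy)/n = 1933 − 1755.4 = 177.6
b = Sxy/Sxx = 177.6/161.2 = 1.101737
a = ȳ − b·x̄ = 26.2 − 1.101737·13.4 = 11.436725
ŷ(20) = a + b·20 = 11.436725 + 1.101737·20 = 33.471464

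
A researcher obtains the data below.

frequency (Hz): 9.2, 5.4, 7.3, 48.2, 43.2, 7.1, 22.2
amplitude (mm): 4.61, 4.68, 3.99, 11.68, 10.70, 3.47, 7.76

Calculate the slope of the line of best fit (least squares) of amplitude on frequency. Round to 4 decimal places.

n = 7, Σx = 142.6, Σy = 46.89, Σxy = 1318.936, Σx² = 4899.82
Sxx = Σx² − (Σx)²/n = 4899.82 − 2904.965714 = 1994.854286
Sxy = Σxy − (Σx)(Σy)/n = 1318.936 − 955.216286 = 363.719714
b = Sxy/Sxx = 363.719714/1994.854286 = 0.182329

0.1823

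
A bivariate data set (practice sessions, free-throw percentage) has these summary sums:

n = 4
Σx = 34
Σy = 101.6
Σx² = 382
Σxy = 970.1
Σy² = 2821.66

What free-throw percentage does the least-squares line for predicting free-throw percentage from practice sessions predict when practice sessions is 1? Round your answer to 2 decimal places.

16.81

Sxx = Σx² − (Σx)²/n = 382 − 289 = 93
Sxy = Σxy − (Σx)(Σy)/n = 970.1 − 863.6 = 106.5
b = Sxy/Sxx = 106.5/93 = 1.145161
a = ȳ − b·x̄ = 25.4 − 1.145161·8.5 = 15.666129
ŷ(1) = a + b·1 = 15.666129 + 1.145161·1 = 16.811290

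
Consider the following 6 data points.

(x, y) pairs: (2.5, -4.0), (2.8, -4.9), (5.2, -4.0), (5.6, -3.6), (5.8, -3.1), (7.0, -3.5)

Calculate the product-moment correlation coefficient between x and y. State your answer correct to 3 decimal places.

n = 6, Σx = 28.9, Σy = -23.1, Σxy = -107.16, Σx² = 155.13, Σy² = 90.83
Sxx = Σx² − (Σx)²/n = 155.13 − 139.201667 = 15.928333
Sxy = Σxy − (Σx)(Σy)/n = -107.16 − (-111.265) = 4.105
Syy = Σy² − (Σy)²/n = 90.83 − 88.935 = 1.895
r = Sxy/√(Sxx·Syy) = 4.105/√(30.184192) = 4.105/5.494014 = 0.747177

0.747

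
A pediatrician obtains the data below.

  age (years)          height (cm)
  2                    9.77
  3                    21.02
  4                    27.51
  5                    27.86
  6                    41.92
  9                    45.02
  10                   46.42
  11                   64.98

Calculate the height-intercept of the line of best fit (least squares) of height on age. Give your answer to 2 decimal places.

n = 8, Σx = 50, Σy = 284.5, Σxy = 2167.62, Σx² = 392
Sxx = Σx² − (Σx)²/n = 392 − 312.5 = 79.5
Sxy = Σxy − (Σx)(Σy)/n = 2167.62 − 1778.125 = 389.495
b = Sxy/Sxx = 389.495/79.5 = 4.899308
a = ȳ − b·x̄ = 35.5625 − 4.899308·6.25 = 4.941824

4.94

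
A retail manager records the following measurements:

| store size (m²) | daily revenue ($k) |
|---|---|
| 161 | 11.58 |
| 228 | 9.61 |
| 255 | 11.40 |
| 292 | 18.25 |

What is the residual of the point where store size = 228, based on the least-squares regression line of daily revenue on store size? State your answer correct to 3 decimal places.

-2.842

n = 4, Σx = 936, Σy = 50.84, Σxy = 12291.46, Σx² = 228194
Sxx = Σx² − (Σx)²/n = 228194 − 219024 = 9170
Sxy = Σxy − (Σx)(Σy)/n = 12291.46 − 11896.56 = 394.9
b = Sxy/Sxx = 394.9/9170 = 0.043064
a = ȳ − b·x̄ = 12.71 − 0.043064·234 = 2.632944
ŷ(228) = 2.632944 + 0.043064·228 = 12.451614
residual = y − ŷ = 9.61 − 12.451614 = -2.841614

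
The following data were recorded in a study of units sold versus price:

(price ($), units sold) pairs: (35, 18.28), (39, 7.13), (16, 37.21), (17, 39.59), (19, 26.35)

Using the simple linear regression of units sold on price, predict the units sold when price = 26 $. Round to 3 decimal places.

24.784

n = 5, Σx = 126, Σy = 128.56, Σxy = 2686.91, Σx² = 3652
Sxx = Σx² − (Σx)²/n = 3652 − 3175.2 = 476.8
Sxy = Σxy − (Σx)(Σy)/n = 2686.91 − 3239.712 = -552.802
b = Sxy/Sxx = -552.802/476.8 = -1.159400
a = ȳ − b·x̄ = 25.712 − (-1.159400)·25.2 = 54.928884
ŷ(26) = a + b·26 = 54.928884 + (-1.159400)·26 = 24.784480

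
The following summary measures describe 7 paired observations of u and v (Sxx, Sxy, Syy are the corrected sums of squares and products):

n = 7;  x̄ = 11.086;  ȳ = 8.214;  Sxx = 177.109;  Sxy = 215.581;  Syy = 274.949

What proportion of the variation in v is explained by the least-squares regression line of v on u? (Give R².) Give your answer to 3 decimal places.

R² = Sxy²/(Sxx·Syy) = (215.581)²/(177.109·274.949) = 0.954395

0.954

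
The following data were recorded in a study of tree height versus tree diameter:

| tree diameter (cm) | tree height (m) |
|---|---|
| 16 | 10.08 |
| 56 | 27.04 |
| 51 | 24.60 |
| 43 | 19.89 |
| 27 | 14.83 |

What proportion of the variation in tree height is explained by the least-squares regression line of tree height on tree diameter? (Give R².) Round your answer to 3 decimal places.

0.990

n = 5, Σx = 193, Σy = 96.44, Σxy = 4185.8, Σx² = 8571, Σy² = 2053.469
Sxx = Σx² − (Σx)²/n = 8571 − 7449.8 = 1121.2
Sxy = Σxy − (Σx)(Σy)/n = 4185.8 − 3722.584 = 463.216
Syy = Σy² − (Σy)²/n = 2053.469 − 1860.13472 = 193.33428
R² = Sxy²/(Sxx·Syy) = (463.216)²/(1121.2·193.33428) = 0.989863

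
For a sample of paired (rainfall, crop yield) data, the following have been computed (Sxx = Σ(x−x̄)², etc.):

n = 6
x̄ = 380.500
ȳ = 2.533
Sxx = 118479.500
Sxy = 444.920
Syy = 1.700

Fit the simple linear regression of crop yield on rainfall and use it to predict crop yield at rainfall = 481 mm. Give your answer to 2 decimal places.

b = Sxy/Sxx = 444.92/118479.5 = 0.003755
a = ȳ − b·x̄ = 2.533 − 0.003755·380.5 = 1.104128
ŷ(481) = a + b·481 = 1.104128 + 0.003755·481 = 2.910403

2.91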